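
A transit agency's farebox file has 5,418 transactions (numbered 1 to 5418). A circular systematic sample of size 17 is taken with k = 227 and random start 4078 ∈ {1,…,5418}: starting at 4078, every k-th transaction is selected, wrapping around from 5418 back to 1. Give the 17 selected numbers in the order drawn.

Selection 1: 4078
Selection 2: 4078 + 227 = 4305
Selection 3: 4305 + 227 = 4532
Selection 4: 4532 + 227 = 4759
Selection 5: 4759 + 227 = 4986
Selection 6: 4986 + 227 = 5213
Selection 7: 5213 + 227 = 5440 → 5440 − 5418 = 22
Selection 8: 22 + 227 = 249
Selection 9: 249 + 227 = 476
Selection 10: 476 + 227 = 703
Selection 11: 703 + 227 = 930
Selection 12: 930 + 227 = 1157
Selection 13: 1157 + 227 = 1384
Selection 14: 1384 + 227 = 1611
Selection 15: 1611 + 227 = 1838
Selection 16: 1838 + 227 = 2065
Selection 17: 2065 + 227 = 2292

4078, 4305, 4532, 4759, 4986, 5213, 22, 249, 476, 703, 930, 1157, 1384, 1611, 1838, 2065, 2292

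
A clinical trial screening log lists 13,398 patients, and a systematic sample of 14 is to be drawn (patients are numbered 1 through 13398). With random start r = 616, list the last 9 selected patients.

5401, 6358, 7315, 8272, 9229, 10186, 11143, 12100, 13057

k = N/n = 13398/14 = 957
6th selection = 616 + 5×957 = 5401
7th: 5401 + 957 = 6358
8th: 6358 + 957 = 7315
9th: 7315 + 957 = 8272
10th: 8272 + 957 = 9229
11th: 9229 + 957 = 10186
12th: 10186 + 957 = 11143
13th: 11143 + 957 = 12100
14th: 12100 + 957 = 13057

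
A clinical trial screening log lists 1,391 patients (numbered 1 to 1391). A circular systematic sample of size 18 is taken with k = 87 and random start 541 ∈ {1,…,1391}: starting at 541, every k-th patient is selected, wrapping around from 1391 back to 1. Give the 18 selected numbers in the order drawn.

Selection 1: 541
Selection 2: 541 + 87 = 628
Selection 3: 628 + 87 = 715
Selection 4: 715 + 87 = 802
Selection 5: 802 + 87 = 889
Selection 6: 889 + 87 = 976
Selection 7: 976 + 87 = 1063
Selection 8: 1063 + 87 = 1150
Selection 9: 1150 + 87 = 1237
Selection 10: 1237 + 87 = 1324
Selection 11: 1324 + 87 = 1411 → 1411 − 1391 = 20
Selection 12: 20 + 87 = 107
Selection 13: 107 + 87 = 194
Selection 14: 194 + 87 = 281
Selection 15: 281 + 87 = 368
Selection 16: 368 + 87 = 455
Selection 17: 455 + 87 = 542
Selection 18: 542 + 87 = 629

541, 628, 715, 802, 889, 976, 1063, 1150, 1237, 1324, 20, 107, 194, 281, 368, 455, 542, 629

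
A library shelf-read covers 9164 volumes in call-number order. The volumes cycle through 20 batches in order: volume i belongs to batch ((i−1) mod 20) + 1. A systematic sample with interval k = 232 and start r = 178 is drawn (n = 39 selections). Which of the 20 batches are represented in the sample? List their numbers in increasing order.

Consecutive selections differ by k = 232, so their batch numbers differ by 232 mod 20 = 12.
gcd(232, 20) = 4, so the sample visits 20/4 = 5 distinct residues mod 20.
Start 178 is batch 18; the batches hit are 2, 6, 10, 14, 18.

2, 6, 10, 14, 18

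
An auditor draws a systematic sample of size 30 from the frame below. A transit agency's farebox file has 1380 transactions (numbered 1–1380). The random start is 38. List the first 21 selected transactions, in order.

k = N/n = 1380/30 = 46
transaction 1: 38
transaction 2: 38 + 46 = 84
transaction 3: 84 + 46 = 130
transaction 4: 130 + 46 = 176
transaction 5: 176 + 46 = 222
transaction 6: 222 + 46 = 268
transaction 7: 268 + 46 = 314
transaction 8: 314 + 46 = 360
transaction 9: 360 + 46 = 406
transaction 10: 406 + 46 = 452
transaction 11: 452 + 46 = 498
transaction 12: 498 + 46 = 544
transaction 13: 544 + 46 = 590
transaction 14: 590 + 46 = 636
transaction 15: 636 + 46 = 682
transaction 16: 682 + 46 = 728
transaction 17: 728 + 46 = 774
transaction 18: 774 + 46 = 820
transaction 19: 820 + 46 = 866
transaction 20: 866 + 46 = 912
transaction 21: 912 + 46 = 958

38, 84, 130, 176, 222, 268, 314, 360, 406, 452, 498, 544, 590, 636, 682, 728, 774, 820, 866, 912, 958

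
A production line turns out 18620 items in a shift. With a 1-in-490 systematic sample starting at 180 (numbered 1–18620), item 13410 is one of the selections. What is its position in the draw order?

28

k = 490
position = (13410 − 180)/490 + 1 = 13230/490 + 1 = 27 + 1 = 28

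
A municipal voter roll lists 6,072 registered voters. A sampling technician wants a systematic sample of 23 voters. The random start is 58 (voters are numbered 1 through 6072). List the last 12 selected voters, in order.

2962, 3226, 3490, 3754, 4018, 4282, 4546, 4810, 5074, 5338, 5602, 5866

k = N/n = 6072/23 = 264
12th selection = 58 + 11×264 = 2962
13th: 2962 + 264 = 3226
14th: 3226 + 264 = 3490
15th: 3490 + 264 = 3754
16th: 3754 + 264 = 4018
17th: 4018 + 264 = 4282
18th: 4282 + 264 = 4546
19th: 4546 + 264 = 4810
20th: 4810 + 264 = 5074
21st: 5074 + 264 = 5338
22nd: 5338 + 264 = 5602
23rd: 5602 + 264 = 5866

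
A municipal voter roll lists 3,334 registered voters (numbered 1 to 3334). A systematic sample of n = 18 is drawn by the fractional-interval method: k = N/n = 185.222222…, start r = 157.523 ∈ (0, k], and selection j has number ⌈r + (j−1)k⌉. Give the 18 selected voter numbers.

158, 343, 528, 714, 899, 1084, 1269, 1455, 1640, 1825, 2010, 2195, 2381, 2566, 2751, 2936, 3122, 3307

j=1: r + 0k = 157.523 → ⌈·⌉ = 158
j=2: r + 1k = 342.745222… → ⌈·⌉ = 343
j=3: r + 2k = 527.967444… → ⌈·⌉ = 528
j=4: r + 3k = 713.189666… → ⌈·⌉ = 714
j=5: r + 4k = 898.411888… → ⌈·⌉ = 899
j=6: r + 5k = 1083.634111… → ⌈·⌉ = 1084
j=7: r + 6k = 1268.856333… → ⌈·⌉ = 1269
j=8: r + 7k = 1454.078555… → ⌈·⌉ = 1455
j=9: r + 8k = 1639.300777… → ⌈·⌉ = 1640
j=10: r + 9k = 1824.523 → ⌈·⌉ = 1825
j=11: r + 10k = 2009.745222… → ⌈·⌉ = 2010
j=12: r + 11k = 2194.967444… → ⌈·⌉ = 2195
j=13: r + 12k = 2380.189666… → ⌈·⌉ = 2381
j=14: r + 13k = 2565.411888… → ⌈·⌉ = 2566
j=15: r + 14k = 2750.634111… → ⌈·⌉ = 2751
j=16: r + 15k = 2935.856333… → ⌈·⌉ = 2936
j=17: r + 16k = 3121.078555… → ⌈·⌉ = 3122
j=18: r + 17k = 3306.300777… → ⌈·⌉ = 3307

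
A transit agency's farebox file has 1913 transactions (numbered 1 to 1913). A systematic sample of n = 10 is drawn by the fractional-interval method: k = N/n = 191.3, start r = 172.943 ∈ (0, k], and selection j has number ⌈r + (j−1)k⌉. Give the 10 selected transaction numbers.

173, 365, 556, 747, 939, 1130, 1321, 1513, 1704, 1895

j=1: r + 0k = 172.943 → ⌈·⌉ = 173
j=2: r + 1k = 364.243 → ⌈·⌉ = 365
j=3: r + 2k = 555.543 → ⌈·⌉ = 556
j=4: r + 3k = 746.843 → ⌈·⌉ = 747
j=5: r + 4k = 938.143 → ⌈·⌉ = 939
j=6: r + 5k = 1129.443 → ⌈·⌉ = 1130
j=7: r + 6k = 1320.743 → ⌈·⌉ = 1321
j=8: r + 7k = 1512.043 → ⌈·⌉ = 1513
j=9: r + 8k = 1703.343 → ⌈·⌉ = 1704
j=10: r + 9k = 1894.643 → ⌈·⌉ = 1895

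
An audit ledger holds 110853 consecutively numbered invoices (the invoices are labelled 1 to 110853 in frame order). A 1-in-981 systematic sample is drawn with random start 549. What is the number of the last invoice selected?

110421

k = 981
113th selection = r + (113−1)·k = 549 + 112×981 = 549 + 109872 = 110421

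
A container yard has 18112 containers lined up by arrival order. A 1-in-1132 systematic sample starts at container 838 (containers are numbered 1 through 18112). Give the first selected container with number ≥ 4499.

k = 1132
Steps past start: ⌈(4499 − 838)/1132⌉ = ⌈3661/1132⌉ = 4
Selected container: 838 + 4×1132 = 5366

5366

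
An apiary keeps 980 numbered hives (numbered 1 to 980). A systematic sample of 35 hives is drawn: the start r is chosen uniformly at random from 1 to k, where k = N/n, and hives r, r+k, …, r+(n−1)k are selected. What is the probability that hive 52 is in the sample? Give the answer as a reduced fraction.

k = 980/35 = 28.
Hive 52 is selected iff r ≡ 52 (mod 28); exactly one such r in {1,…,28}.
Inclusion probability = 1/28.

1/28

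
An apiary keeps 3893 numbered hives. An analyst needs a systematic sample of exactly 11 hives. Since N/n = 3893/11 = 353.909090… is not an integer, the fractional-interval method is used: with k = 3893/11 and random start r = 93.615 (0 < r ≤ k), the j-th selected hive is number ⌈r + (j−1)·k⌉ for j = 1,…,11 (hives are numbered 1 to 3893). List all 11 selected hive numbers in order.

94, 448, 802, 1156, 1510, 1864, 2218, 2571, 2925, 3279, 3633

j=1: r + 0k = 93.615 → ⌈·⌉ = 94
j=2: r + 1k = 447.524090… → ⌈·⌉ = 448
j=3: r + 2k = 801.433181… → ⌈·⌉ = 802
j=4: r + 3k = 1155.342272… → ⌈·⌉ = 1156
j=5: r + 4k = 1509.251363… → ⌈·⌉ = 1510
j=6: r + 5k = 1863.160454… → ⌈·⌉ = 1864
j=7: r + 6k = 2217.069545… → ⌈·⌉ = 2218
j=8: r + 7k = 2570.978636… → ⌈·⌉ = 2571
j=9: r + 8k = 2924.887727… → ⌈·⌉ = 2925
j=10: r + 9k = 3278.796818… → ⌈·⌉ = 3279
j=11: r + 10k = 3632.705909… → ⌈·⌉ = 3633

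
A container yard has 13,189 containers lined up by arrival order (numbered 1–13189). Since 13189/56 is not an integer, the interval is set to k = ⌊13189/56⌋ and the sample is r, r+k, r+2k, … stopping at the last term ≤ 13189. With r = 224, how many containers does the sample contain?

k = ⌊13189/56⌋ = 235
Achieved size = ⌊(13189 − 224)/235⌋ + 1 = ⌊12965/235⌋ + 1 = 55 + 1 = 56
(last selection: 224 + 55×235 = 13149 ≤ 13189; next would be 13384 > 13189)

56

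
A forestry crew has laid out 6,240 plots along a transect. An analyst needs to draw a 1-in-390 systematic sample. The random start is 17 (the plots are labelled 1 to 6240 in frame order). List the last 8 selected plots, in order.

9th selection = 17 + 8×390 = 3137
10th: 3137 + 390 = 3527
11th: 3527 + 390 = 3917
12th: 3917 + 390 = 4307
13th: 4307 + 390 = 4697
14th: 4697 + 390 = 5087
15th: 5087 + 390 = 5477
16th: 5477 + 390 = 5867

3137, 3527, 3917, 4307, 4697, 5087, 5477, 5867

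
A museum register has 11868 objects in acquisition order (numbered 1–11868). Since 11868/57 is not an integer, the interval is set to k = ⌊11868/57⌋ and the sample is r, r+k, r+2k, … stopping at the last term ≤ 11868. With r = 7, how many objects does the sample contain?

58

k = ⌊11868/57⌋ = 208
Achieved size = ⌊(11868 − 7)/208⌋ + 1 = ⌊11861/208⌋ + 1 = 57 + 1 = 58
(last selection: 7 + 57×208 = 11863 ≤ 11868; next would be 12071 > 11868)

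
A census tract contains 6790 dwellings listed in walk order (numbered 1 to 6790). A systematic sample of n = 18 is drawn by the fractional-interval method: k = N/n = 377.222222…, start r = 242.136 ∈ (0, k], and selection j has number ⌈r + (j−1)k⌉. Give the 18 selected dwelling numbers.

j=1: r + 0k = 242.136 → ⌈·⌉ = 243
j=2: r + 1k = 619.358222… → ⌈·⌉ = 620
j=3: r + 2k = 996.580444… → ⌈·⌉ = 997
j=4: r + 3k = 1373.802666… → ⌈·⌉ = 1374
j=5: r + 4k = 1751.024888… → ⌈·⌉ = 1752
j=6: r + 5k = 2128.247111… → ⌈·⌉ = 2129
j=7: r + 6k = 2505.469333… → ⌈·⌉ = 2506
j=8: r + 7k = 2882.691555… → ⌈·⌉ = 2883
j=9: r + 8k = 3259.913777… → ⌈·⌉ = 3260
j=10: r + 9k = 3637.136 → ⌈·⌉ = 3638
j=11: r + 10k = 4014.358222… → ⌈·⌉ = 4015
j=12: r + 11k = 4391.580444… → ⌈·⌉ = 4392
j=13: r + 12k = 4768.802666… → ⌈·⌉ = 4769
j=14: r + 13k = 5146.024888… → ⌈·⌉ = 5147
j=15: r + 14k = 5523.247111… → ⌈·⌉ = 5524
j=16: r + 15k = 5900.469333… → ⌈·⌉ = 5901
j=17: r + 16k = 6277.691555… → ⌈·⌉ = 6278
j=18: r + 17k = 6654.913777… → ⌈·⌉ = 6655

243, 620, 997, 1374, 1752, 2129, 2506, 2883, 3260, 3638, 4015, 4392, 4769, 5147, 5524, 5901, 6278, 6655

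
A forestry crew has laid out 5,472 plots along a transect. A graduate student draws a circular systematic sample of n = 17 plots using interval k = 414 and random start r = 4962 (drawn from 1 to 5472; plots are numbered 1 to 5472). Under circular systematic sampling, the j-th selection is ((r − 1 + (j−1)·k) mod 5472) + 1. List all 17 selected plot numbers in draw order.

4962, 5376, 318, 732, 1146, 1560, 1974, 2388, 2802, 3216, 3630, 4044, 4458, 4872, 5286, 228, 642

Selection 1: 4962
Selection 2: 4962 + 414 = 5376
Selection 3: 5376 + 414 = 5790 → 5790 − 5472 = 318
Selection 4: 318 + 414 = 732
Selection 5: 732 + 414 = 1146
Selection 6: 1146 + 414 = 1560
Selection 7: 1560 + 414 = 1974
Selection 8: 1974 + 414 = 2388
Selection 9: 2388 + 414 = 2802
Selection 10: 2802 + 414 = 3216
Selection 11: 3216 + 414 = 3630
Selection 12: 3630 + 414 = 4044
Selection 13: 4044 + 414 = 4458
Selection 14: 4458 + 414 = 4872
Selection 15: 4872 + 414 = 5286
Selection 16: 5286 + 414 = 5700 → 5700 − 5472 = 228
Selection 17: 228 + 414 = 642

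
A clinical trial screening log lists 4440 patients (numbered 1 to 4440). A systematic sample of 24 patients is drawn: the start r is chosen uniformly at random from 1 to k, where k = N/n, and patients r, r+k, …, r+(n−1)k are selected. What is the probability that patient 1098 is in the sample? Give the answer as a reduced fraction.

k = 4440/24 = 185.
Patient 1098 is selected iff r ≡ 1098 (mod 185); exactly one such r in {1,…,185}.
Inclusion probability = 1/185.

1/185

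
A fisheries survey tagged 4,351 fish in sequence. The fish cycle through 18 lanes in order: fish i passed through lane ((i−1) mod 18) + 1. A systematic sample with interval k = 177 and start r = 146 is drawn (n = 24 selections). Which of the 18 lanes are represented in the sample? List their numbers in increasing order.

Consecutive selections differ by k = 177, so their lane numbers differ by 177 mod 18 = 15.
gcd(177, 18) = 3, so the sample visits 18/3 = 6 distinct residues mod 18.
Start 146 is lane 2; the lanes hit are 2, 5, 8, 11, 14, 17.

2, 5, 8, 11, 14, 17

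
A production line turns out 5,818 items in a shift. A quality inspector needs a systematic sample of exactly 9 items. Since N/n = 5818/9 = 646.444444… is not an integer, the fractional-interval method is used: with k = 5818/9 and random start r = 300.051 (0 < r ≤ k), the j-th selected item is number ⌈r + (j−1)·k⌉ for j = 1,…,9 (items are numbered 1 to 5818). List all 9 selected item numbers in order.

301, 947, 1593, 2240, 2886, 3533, 4179, 4826, 5472

j=1: r + 0k = 300.051 → ⌈·⌉ = 301
j=2: r + 1k = 946.495444… → ⌈·⌉ = 947
j=3: r + 2k = 1592.939888… → ⌈·⌉ = 1593
j=4: r + 3k = 2239.384333… → ⌈·⌉ = 2240
j=5: r + 4k = 2885.828777… → ⌈·⌉ = 2886
j=6: r + 5k = 3532.273222… → ⌈·⌉ = 3533
j=7: r + 6k = 4178.717666… → ⌈·⌉ = 4179
j=8: r + 7k = 4825.162111… → ⌈·⌉ = 4826
j=9: r + 8k = 5471.606555… → ⌈·⌉ = 5472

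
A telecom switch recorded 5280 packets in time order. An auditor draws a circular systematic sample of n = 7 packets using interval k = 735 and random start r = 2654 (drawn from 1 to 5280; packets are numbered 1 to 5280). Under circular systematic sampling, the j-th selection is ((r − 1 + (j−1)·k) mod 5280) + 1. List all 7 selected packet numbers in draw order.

Selection 1: 2654
Selection 2: 2654 + 735 = 3389
Selection 3: 3389 + 735 = 4124
Selection 4: 4124 + 735 = 4859
Selection 5: 4859 + 735 = 5594 → 5594 − 5280 = 314
Selection 6: 314 + 735 = 1049
Selection 7: 1049 + 735 = 1784

2654, 3389, 4124, 4859, 314, 1049, 1784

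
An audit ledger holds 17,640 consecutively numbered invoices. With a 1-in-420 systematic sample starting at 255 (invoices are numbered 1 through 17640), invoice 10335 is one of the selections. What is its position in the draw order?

25

k = 420
position = (10335 − 255)/420 + 1 = 10080/420 + 1 = 24 + 1 = 25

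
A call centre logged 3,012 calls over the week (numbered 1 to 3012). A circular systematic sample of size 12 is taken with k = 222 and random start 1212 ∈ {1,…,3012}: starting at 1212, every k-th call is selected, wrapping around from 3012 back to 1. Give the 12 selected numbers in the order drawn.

1212, 1434, 1656, 1878, 2100, 2322, 2544, 2766, 2988, 198, 420, 642

Selection 1: 1212
Selection 2: 1212 + 222 = 1434
Selection 3: 1434 + 222 = 1656
Selection 4: 1656 + 222 = 1878
Selection 5: 1878 + 222 = 2100
Selection 6: 2100 + 222 = 2322
Selection 7: 2322 + 222 = 2544
Selection 8: 2544 + 222 = 2766
Selection 9: 2766 + 222 = 2988
Selection 10: 2988 + 222 = 3210 → 3210 − 3012 = 198
Selection 11: 198 + 222 = 420
Selection 12: 420 + 222 = 642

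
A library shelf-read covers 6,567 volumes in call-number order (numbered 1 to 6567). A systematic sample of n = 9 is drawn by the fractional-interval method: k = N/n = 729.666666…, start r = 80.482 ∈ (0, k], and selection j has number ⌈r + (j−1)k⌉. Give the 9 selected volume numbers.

81, 811, 1540, 2270, 3000, 3729, 4459, 5189, 5918

j=1: r + 0k = 80.482 → ⌈·⌉ = 81
j=2: r + 1k = 810.148666… → ⌈·⌉ = 811
j=3: r + 2k = 1539.815333… → ⌈·⌉ = 1540
j=4: r + 3k = 2269.482 → ⌈·⌉ = 2270
j=5: r + 4k = 2999.148666… → ⌈·⌉ = 3000
j=6: r + 5k = 3728.815333… → ⌈·⌉ = 3729
j=7: r + 6k = 4458.482 → ⌈·⌉ = 4459
j=8: r + 7k = 5188.148666… → ⌈·⌉ = 5189
j=9: r + 8k = 5917.815333… → ⌈·⌉ = 5918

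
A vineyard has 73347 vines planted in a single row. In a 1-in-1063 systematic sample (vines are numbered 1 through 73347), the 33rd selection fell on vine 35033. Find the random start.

1017

k = 1063
r = 35033 − (33−1)×1063 = 35033 − 34016 = 1017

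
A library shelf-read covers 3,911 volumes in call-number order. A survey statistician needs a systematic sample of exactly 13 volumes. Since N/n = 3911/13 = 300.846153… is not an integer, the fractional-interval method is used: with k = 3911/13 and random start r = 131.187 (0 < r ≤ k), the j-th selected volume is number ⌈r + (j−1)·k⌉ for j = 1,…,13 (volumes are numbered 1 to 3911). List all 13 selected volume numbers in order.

132, 433, 733, 1034, 1335, 1636, 1937, 2238, 2538, 2839, 3140, 3441, 3742

j=1: r + 0k = 131.187 → ⌈·⌉ = 132
j=2: r + 1k = 432.033153… → ⌈·⌉ = 433
j=3: r + 2k = 732.879307… → ⌈·⌉ = 733
j=4: r + 3k = 1033.725461… → ⌈·⌉ = 1034
j=5: r + 4k = 1334.571615… → ⌈·⌉ = 1335
j=6: r + 5k = 1635.417769… → ⌈·⌉ = 1636
j=7: r + 6k = 1936.263923… → ⌈·⌉ = 1937
j=8: r + 7k = 2237.110076… → ⌈·⌉ = 2238
j=9: r + 8k = 2537.956230… → ⌈·⌉ = 2538
j=10: r + 9k = 2838.802384… → ⌈·⌉ = 2839
j=11: r + 10k = 3139.648538… → ⌈·⌉ = 3140
j=12: r + 11k = 3440.494692… → ⌈·⌉ = 3441
j=13: r + 12k = 3741.340846… → ⌈·⌉ = 3742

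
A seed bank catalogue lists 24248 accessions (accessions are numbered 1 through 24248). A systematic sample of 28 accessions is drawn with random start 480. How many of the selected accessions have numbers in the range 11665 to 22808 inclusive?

k = 24248/28 = 866
First selection ≥ 11665: 480 + ⌈(11665−480)/866⌉·866 = 480 + 13×866 = 11738
Last selection ≤ 22808: 480 + ⌊(22808−480)/866⌋·866 = 480 + 25×866 = 22130
Count = 25 − 13 + 1 = 13

13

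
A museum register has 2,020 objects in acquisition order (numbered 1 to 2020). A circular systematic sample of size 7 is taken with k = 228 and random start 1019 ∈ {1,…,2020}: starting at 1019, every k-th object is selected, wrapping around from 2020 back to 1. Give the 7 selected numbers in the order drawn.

1019, 1247, 1475, 1703, 1931, 139, 367

Selection 1: 1019
Selection 2: 1019 + 228 = 1247
Selection 3: 1247 + 228 = 1475
Selection 4: 1475 + 228 = 1703
Selection 5: 1703 + 228 = 1931
Selection 6: 1931 + 228 = 2159 → 2159 − 2020 = 139
Selection 7: 139 + 228 = 367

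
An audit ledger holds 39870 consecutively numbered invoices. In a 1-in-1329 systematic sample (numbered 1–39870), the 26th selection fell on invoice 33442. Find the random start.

k = 1329
r = 33442 − (26−1)×1329 = 33442 − 33225 = 217

217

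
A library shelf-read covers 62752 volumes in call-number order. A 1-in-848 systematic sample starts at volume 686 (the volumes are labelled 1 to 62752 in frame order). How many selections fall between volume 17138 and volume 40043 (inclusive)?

27

k = 848
First selection ≥ 17138: 686 + ⌈(17138−686)/848⌉·848 = 686 + 20×848 = 17646
Last selection ≤ 40043: 686 + ⌊(40043−686)/848⌋·848 = 686 + 46×848 = 39694
Count = 46 − 20 + 1 = 27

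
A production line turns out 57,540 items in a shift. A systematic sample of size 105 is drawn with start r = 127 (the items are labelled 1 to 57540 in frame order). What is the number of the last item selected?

57119

k = 57540/105 = 548
105th selection = r + (105−1)·k = 127 + 104×548 = 127 + 56992 = 57119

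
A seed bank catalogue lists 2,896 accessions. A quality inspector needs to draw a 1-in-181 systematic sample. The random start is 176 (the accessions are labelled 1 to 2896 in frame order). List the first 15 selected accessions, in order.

accession 1: 176
accession 2: 176 + 181 = 357
accession 3: 357 + 181 = 538
accession 4: 538 + 181 = 719
accession 5: 719 + 181 = 900
accession 6: 900 + 181 = 1081
accession 7: 1081 + 181 = 1262
accession 8: 1262 + 181 = 1443
accession 9: 1443 + 181 = 1624
accession 10: 1624 + 181 = 1805
accession 11: 1805 + 181 = 1986
accession 12: 1986 + 181 = 2167
accession 13: 2167 + 181 = 2348
accession 14: 2348 + 181 = 2529
accession 15: 2529 + 181 = 2710

176, 357, 538, 719, 900, 1081, 1262, 1443, 1624, 1805, 1986, 2167, 2348, 2529, 2710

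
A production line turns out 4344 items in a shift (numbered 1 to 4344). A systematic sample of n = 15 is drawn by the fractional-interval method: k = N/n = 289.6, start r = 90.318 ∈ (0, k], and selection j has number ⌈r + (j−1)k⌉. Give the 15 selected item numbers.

91, 380, 670, 960, 1249, 1539, 1828, 2118, 2408, 2697, 2987, 3276, 3566, 3856, 4145

j=1: r + 0k = 90.318 → ⌈·⌉ = 91
j=2: r + 1k = 379.918 → ⌈·⌉ = 380
j=3: r + 2k = 669.518 → ⌈·⌉ = 670
j=4: r + 3k = 959.118 → ⌈·⌉ = 960
j=5: r + 4k = 1248.718 → ⌈·⌉ = 1249
j=6: r + 5k = 1538.318 → ⌈·⌉ = 1539
j=7: r + 6k = 1827.918 → ⌈·⌉ = 1828
j=8: r + 7k = 2117.518 → ⌈·⌉ = 2118
j=9: r + 8k = 2407.118 → ⌈·⌉ = 2408
j=10: r + 9k = 2696.718 → ⌈·⌉ = 2697
j=11: r + 10k = 2986.318 → ⌈·⌉ = 2987
j=12: r + 11k = 3275.918 → ⌈·⌉ = 3276
j=13: r + 12k = 3565.518 → ⌈·⌉ = 3566
j=14: r + 13k = 3855.118 → ⌈·⌉ = 3856
j=15: r + 14k = 4144.718 → ⌈·⌉ = 4145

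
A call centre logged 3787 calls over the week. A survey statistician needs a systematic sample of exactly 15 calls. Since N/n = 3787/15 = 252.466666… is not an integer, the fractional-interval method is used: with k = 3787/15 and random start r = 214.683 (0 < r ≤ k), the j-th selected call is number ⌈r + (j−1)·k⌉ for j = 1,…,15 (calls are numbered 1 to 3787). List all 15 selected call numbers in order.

j=1: r + 0k = 214.683 → ⌈·⌉ = 215
j=2: r + 1k = 467.149666… → ⌈·⌉ = 468
j=3: r + 2k = 719.616333… → ⌈·⌉ = 720
j=4: r + 3k = 972.083 → ⌈·⌉ = 973
j=5: r + 4k = 1224.549666… → ⌈·⌉ = 1225
j=6: r + 5k = 1477.016333… → ⌈·⌉ = 1478
j=7: r + 6k = 1729.483 → ⌈·⌉ = 1730
j=8: r + 7k = 1981.949666… → ⌈·⌉ = 1982
j=9: r + 8k = 2234.416333… → ⌈·⌉ = 2235
j=10: r + 9k = 2486.883 → ⌈·⌉ = 2487
j=11: r + 10k = 2739.349666… → ⌈·⌉ = 2740
j=12: r + 11k = 2991.816333… → ⌈·⌉ = 2992
j=13: r + 12k = 3244.283 → ⌈·⌉ = 3245
j=14: r + 13k = 3496.749666… → ⌈·⌉ = 3497
j=15: r + 14k = 3749.216333… → ⌈·⌉ = 3750

215, 468, 720, 973, 1225, 1478, 1730, 1982, 2235, 2487, 2740, 2992, 3245, 3497, 3750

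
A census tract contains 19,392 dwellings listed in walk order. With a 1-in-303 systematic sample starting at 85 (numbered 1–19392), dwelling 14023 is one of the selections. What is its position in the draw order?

47

k = 303
position = (14023 − 85)/303 + 1 = 13938/303 + 1 = 46 + 1 = 47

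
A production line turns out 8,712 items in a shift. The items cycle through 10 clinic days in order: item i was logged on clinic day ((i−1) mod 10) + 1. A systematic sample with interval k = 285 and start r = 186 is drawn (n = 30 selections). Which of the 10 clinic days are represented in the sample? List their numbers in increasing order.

1, 6

Consecutive selections differ by k = 285, so their clinic day numbers differ by 285 mod 10 = 5.
gcd(285, 10) = 5, so the sample visits 10/5 = 2 distinct residues mod 10.
Start 186 is clinic day 6; the clinic days hit are 1, 6.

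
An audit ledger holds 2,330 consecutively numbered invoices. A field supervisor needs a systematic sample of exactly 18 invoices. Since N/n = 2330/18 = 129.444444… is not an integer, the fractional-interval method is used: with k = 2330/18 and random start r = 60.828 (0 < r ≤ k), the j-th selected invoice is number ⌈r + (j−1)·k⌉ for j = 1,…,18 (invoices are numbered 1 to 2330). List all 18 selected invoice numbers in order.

j=1: r + 0k = 60.828 → ⌈·⌉ = 61
j=2: r + 1k = 190.272444… → ⌈·⌉ = 191
j=3: r + 2k = 319.716888… → ⌈·⌉ = 320
j=4: r + 3k = 449.161333… → ⌈·⌉ = 450
j=5: r + 4k = 578.605777… → ⌈·⌉ = 579
j=6: r + 5k = 708.050222… → ⌈·⌉ = 709
j=7: r + 6k = 837.494666… → ⌈·⌉ = 838
j=8: r + 7k = 966.939111… → ⌈·⌉ = 967
j=9: r + 8k = 1096.383555… → ⌈·⌉ = 1097
j=10: r + 9k = 1225.828 → ⌈·⌉ = 1226
j=11: r + 10k = 1355.272444… → ⌈·⌉ = 1356
j=12: r + 11k = 1484.716888… → ⌈·⌉ = 1485
j=13: r + 12k = 1614.161333… → ⌈·⌉ = 1615
j=14: r + 13k = 1743.605777… → ⌈·⌉ = 1744
j=15: r + 14k = 1873.050222… → ⌈·⌉ = 1874
j=16: r + 15k = 2002.494666… → ⌈·⌉ = 2003
j=17: r + 16k = 2131.939111… → ⌈·⌉ = 2132
j=18: r + 17k = 2261.383555… → ⌈·⌉ = 2262

61, 191, 320, 450, 579, 709, 838, 967, 1097, 1226, 1356, 1485, 1615, 1744, 1874, 2003, 2132, 2262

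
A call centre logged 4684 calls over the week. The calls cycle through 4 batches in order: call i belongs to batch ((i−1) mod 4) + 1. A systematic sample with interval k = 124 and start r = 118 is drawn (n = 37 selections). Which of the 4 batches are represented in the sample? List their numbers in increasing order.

Consecutive selections differ by k = 124, so their batch numbers differ by 124 mod 4 = 0.
gcd(124, 4) = 4, so the sample visits 4/4 = 1 distinct residues mod 4.
Start 118 is batch 2; the batches hit are 2.

2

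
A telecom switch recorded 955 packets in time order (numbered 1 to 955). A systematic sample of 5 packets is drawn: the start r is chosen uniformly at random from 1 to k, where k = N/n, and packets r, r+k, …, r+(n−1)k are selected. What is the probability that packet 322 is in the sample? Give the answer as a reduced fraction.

k = 955/5 = 191.
Packet 322 is selected iff r ≡ 322 (mod 191); exactly one such r in {1,…,191}.
Inclusion probability = 1/191.

1/191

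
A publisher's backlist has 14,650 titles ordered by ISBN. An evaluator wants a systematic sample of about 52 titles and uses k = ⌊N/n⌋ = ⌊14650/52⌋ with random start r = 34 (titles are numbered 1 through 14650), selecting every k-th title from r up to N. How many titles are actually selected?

k = ⌊14650/52⌋ = 281
Achieved size = ⌊(14650 − 34)/281⌋ + 1 = ⌊14616/281⌋ + 1 = 52 + 1 = 53
(last selection: 34 + 52×281 = 14646 ≤ 14650; next would be 14927 > 14650)

53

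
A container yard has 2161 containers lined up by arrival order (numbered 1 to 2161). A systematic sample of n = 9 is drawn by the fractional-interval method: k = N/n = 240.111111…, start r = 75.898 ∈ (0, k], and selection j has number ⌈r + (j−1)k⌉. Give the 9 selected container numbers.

j=1: r + 0k = 75.898 → ⌈·⌉ = 76
j=2: r + 1k = 316.009111… → ⌈·⌉ = 317
j=3: r + 2k = 556.120222… → ⌈·⌉ = 557
j=4: r + 3k = 796.231333… → ⌈·⌉ = 797
j=5: r + 4k = 1036.342444… → ⌈·⌉ = 1037
j=6: r + 5k = 1276.453555… → ⌈·⌉ = 1277
j=7: r + 6k = 1516.564666… → ⌈·⌉ = 1517
j=8: r + 7k = 1756.675777… → ⌈·⌉ = 1757
j=9: r + 8k = 1996.786888… → ⌈·⌉ = 1997

76, 317, 557, 797, 1037, 1277, 1517, 1757, 1997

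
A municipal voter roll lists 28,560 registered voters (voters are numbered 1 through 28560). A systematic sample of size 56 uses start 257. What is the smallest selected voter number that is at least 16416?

16577

k = 28560/56 = 510
Steps past start: ⌈(16416 − 257)/510⌉ = ⌈16159/510⌉ = 32
Selected voter: 257 + 32×510 = 16577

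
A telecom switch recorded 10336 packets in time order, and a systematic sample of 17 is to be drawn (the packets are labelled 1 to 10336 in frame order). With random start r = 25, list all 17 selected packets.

25, 633, 1241, 1849, 2457, 3065, 3673, 4281, 4889, 5497, 6105, 6713, 7321, 7929, 8537, 9145, 9753

k = N/n = 10336/17 = 608
packet 1: 25
packet 2: 25 + 608 = 633
packet 3: 633 + 608 = 1241
packet 4: 1241 + 608 = 1849
packet 5: 1849 + 608 = 2457
packet 6: 2457 + 608 = 3065
packet 7: 3065 + 608 = 3673
packet 8: 3673 + 608 = 4281
packet 9: 4281 + 608 = 4889
packet 10: 4889 + 608 = 5497
packet 11: 5497 + 608 = 6105
packet 12: 6105 + 608 = 6713
packet 13: 6713 + 608 = 7321
packet 14: 7321 + 608 = 7929
packet 15: 7929 + 608 = 8537
packet 16: 8537 + 608 = 9145
packet 17: 9145 + 608 = 9753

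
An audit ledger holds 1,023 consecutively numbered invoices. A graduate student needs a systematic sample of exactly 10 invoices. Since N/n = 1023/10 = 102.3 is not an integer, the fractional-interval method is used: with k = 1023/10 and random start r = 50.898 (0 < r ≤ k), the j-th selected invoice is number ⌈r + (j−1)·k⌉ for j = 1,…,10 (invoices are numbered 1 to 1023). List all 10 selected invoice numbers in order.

j=1: r + 0k = 50.898 → ⌈·⌉ = 51
j=2: r + 1k = 153.198 → ⌈·⌉ = 154
j=3: r + 2k = 255.498 → ⌈·⌉ = 256
j=4: r + 3k = 357.798 → ⌈·⌉ = 358
j=5: r + 4k = 460.098 → ⌈·⌉ = 461
j=6: r + 5k = 562.398 → ⌈·⌉ = 563
j=7: r + 6k = 664.698 → ⌈·⌉ = 665
j=8: r + 7k = 766.998 → ⌈·⌉ = 767
j=9: r + 8k = 869.298 → ⌈·⌉ = 870
j=10: r + 9k = 971.598 → ⌈·⌉ = 972

51, 154, 256, 358, 461, 563, 665, 767, 870, 972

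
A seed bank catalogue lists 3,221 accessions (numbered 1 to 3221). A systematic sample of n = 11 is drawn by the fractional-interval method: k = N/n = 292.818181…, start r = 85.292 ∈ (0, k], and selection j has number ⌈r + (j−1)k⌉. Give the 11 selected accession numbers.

86, 379, 671, 964, 1257, 1550, 1843, 2136, 2428, 2721, 3014

j=1: r + 0k = 85.292 → ⌈·⌉ = 86
j=2: r + 1k = 378.110181… → ⌈·⌉ = 379
j=3: r + 2k = 670.928363… → ⌈·⌉ = 671
j=4: r + 3k = 963.746545… → ⌈·⌉ = 964
j=5: r + 4k = 1256.564727… → ⌈·⌉ = 1257
j=6: r + 5k = 1549.382909… → ⌈·⌉ = 1550
j=7: r + 6k = 1842.201090… → ⌈·⌉ = 1843
j=8: r + 7k = 2135.019272… → ⌈·⌉ = 2136
j=9: r + 8k = 2427.837454… → ⌈·⌉ = 2428
j=10: r + 9k = 2720.655636… → ⌈·⌉ = 2721
j=11: r + 10k = 3013.473818… → ⌈·⌉ = 3014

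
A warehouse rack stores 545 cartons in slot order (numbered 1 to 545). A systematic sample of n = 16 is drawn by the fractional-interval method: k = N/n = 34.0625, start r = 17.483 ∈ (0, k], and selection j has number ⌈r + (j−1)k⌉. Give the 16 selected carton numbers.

j=1: r + 0k = 17.483 → ⌈·⌉ = 18
j=2: r + 1k = 51.5455 → ⌈·⌉ = 52
j=3: r + 2k = 85.608 → ⌈·⌉ = 86
j=4: r + 3k = 119.6705 → ⌈·⌉ = 120
j=5: r + 4k = 153.733 → ⌈·⌉ = 154
j=6: r + 5k = 187.7955 → ⌈·⌉ = 188
j=7: r + 6k = 221.858 → ⌈·⌉ = 222
j=8: r + 7k = 255.9205 → ⌈·⌉ = 256
j=9: r + 8k = 289.983 → ⌈·⌉ = 290
j=10: r + 9k = 324.0455 → ⌈·⌉ = 325
j=11: r + 10k = 358.108 → ⌈·⌉ = 359
j=12: r + 11k = 392.1705 → ⌈·⌉ = 393
j=13: r + 12k = 426.233 → ⌈·⌉ = 427
j=14: r + 13k = 460.2955 → ⌈·⌉ = 461
j=15: r + 14k = 494.358 → ⌈·⌉ = 495
j=16: r + 15k = 528.4205 → ⌈·⌉ = 529

18, 52, 86, 120, 154, 188, 222, 256, 290, 325, 359, 393, 427, 461, 495, 529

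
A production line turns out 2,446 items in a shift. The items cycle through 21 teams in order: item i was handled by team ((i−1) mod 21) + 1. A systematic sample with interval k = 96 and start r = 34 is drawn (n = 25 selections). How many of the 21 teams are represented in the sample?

7

Consecutive selections differ by k = 96, so their team numbers differ by 96 mod 21 = 12.
gcd(96, 21) = 3, so the sample visits 21/3 = 7 distinct residues mod 21.
Start 34 is team 13; the teams hit are 1, 4, 7, 10, 13, 16, 19.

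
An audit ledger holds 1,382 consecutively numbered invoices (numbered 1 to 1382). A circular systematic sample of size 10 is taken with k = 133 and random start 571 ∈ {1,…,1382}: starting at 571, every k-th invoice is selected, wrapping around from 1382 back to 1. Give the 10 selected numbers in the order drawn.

Selection 1: 571
Selection 2: 571 + 133 = 704
Selection 3: 704 + 133 = 837
Selection 4: 837 + 133 = 970
Selection 5: 970 + 133 = 1103
Selection 6: 1103 + 133 = 1236
Selection 7: 1236 + 133 = 1369
Selection 8: 1369 + 133 = 1502 → 1502 − 1382 = 120
Selection 9: 120 + 133 = 253
Selection 10: 253 + 133 = 386

571, 704, 837, 970, 1103, 1236, 1369, 120, 253, 386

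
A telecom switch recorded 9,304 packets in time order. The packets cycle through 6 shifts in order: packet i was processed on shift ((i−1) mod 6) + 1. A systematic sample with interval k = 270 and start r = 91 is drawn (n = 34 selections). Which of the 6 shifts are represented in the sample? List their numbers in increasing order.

1

Consecutive selections differ by k = 270, so their shift numbers differ by 270 mod 6 = 0.
gcd(270, 6) = 6, so the sample visits 6/6 = 1 distinct residues mod 6.
Start 91 is shift 1; the shifts hit are 1.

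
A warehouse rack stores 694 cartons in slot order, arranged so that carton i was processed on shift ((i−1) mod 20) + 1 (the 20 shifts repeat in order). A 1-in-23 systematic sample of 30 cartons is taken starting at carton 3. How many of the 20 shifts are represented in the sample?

20

Consecutive selections differ by k = 23, so their shift numbers differ by 23 mod 20 = 3.
gcd(23, 20) = 1, so the sample visits 20/1 = 20 distinct residues mod 20.
Start 3 is shift 3; the shifts hit are 1, 2, 3, 4, 5, 6, 7, 8, 9, 10, 11, 12, 13, 14, 15, 16, 17, 18, 19, 20.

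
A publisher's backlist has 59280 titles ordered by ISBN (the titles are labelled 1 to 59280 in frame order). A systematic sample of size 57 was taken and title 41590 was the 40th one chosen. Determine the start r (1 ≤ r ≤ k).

1030

k = 59280/57 = 1040
r = 41590 − (40−1)×1040 = 41590 − 40560 = 1030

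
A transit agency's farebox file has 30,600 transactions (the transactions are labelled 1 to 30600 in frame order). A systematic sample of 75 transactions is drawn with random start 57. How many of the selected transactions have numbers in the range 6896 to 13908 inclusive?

k = 30600/75 = 408
First selection ≥ 6896: 57 + ⌈(6896−57)/408⌉·408 = 57 + 17×408 = 6993
Last selection ≤ 13908: 57 + ⌊(13908−57)/408⌋·408 = 57 + 33×408 = 13521
Count = 33 − 17 + 1 = 17

17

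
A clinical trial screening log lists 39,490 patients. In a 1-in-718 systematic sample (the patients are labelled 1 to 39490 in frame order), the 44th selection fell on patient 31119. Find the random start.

245

k = 718
r = 31119 − (44−1)×718 = 31119 − 30874 = 245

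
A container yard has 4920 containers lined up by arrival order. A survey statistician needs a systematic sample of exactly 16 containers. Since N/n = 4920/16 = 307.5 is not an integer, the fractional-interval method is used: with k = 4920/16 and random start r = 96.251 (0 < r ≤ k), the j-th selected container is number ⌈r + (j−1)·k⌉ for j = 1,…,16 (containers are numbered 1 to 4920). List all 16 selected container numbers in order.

97, 404, 712, 1019, 1327, 1634, 1942, 2249, 2557, 2864, 3172, 3479, 3787, 4094, 4402, 4709

j=1: r + 0k = 96.251 → ⌈·⌉ = 97
j=2: r + 1k = 403.751 → ⌈·⌉ = 404
j=3: r + 2k = 711.251 → ⌈·⌉ = 712
j=4: r + 3k = 1018.751 → ⌈·⌉ = 1019
j=5: r + 4k = 1326.251 → ⌈·⌉ = 1327
j=6: r + 5k = 1633.751 → ⌈·⌉ = 1634
j=7: r + 6k = 1941.251 → ⌈·⌉ = 1942
j=8: r + 7k = 2248.751 → ⌈·⌉ = 2249
j=9: r + 8k = 2556.251 → ⌈·⌉ = 2557
j=10: r + 9k = 2863.751 → ⌈·⌉ = 2864
j=11: r + 10k = 3171.251 → ⌈·⌉ = 3172
j=12: r + 11k = 3478.751 → ⌈·⌉ = 3479
j=13: r + 12k = 3786.251 → ⌈·⌉ = 3787
j=14: r + 13k = 4093.751 → ⌈·⌉ = 4094
j=15: r + 14k = 4401.251 → ⌈·⌉ = 4402
j=16: r + 15k = 4708.751 → ⌈·⌉ = 4709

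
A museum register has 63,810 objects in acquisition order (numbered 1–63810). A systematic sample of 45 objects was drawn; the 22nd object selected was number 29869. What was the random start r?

k = 63810/45 = 1418
r = 29869 − (22−1)×1418 = 29869 − 29778 = 91

91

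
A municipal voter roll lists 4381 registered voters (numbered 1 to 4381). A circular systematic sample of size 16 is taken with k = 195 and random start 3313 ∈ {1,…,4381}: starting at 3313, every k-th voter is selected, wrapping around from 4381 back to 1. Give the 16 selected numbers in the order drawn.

Selection 1: 3313
Selection 2: 3313 + 195 = 3508
Selection 3: 3508 + 195 = 3703
Selection 4: 3703 + 195 = 3898
Selection 5: 3898 + 195 = 4093
Selection 6: 4093 + 195 = 4288
Selection 7: 4288 + 195 = 4483 → 4483 − 4381 = 102
Selection 8: 102 + 195 = 297
Selection 9: 297 + 195 = 492
Selection 10: 492 + 195 = 687
Selection 11: 687 + 195 = 882
Selection 12: 882 + 195 = 1077
Selection 13: 1077 + 195 = 1272
Selection 14: 1272 + 195 = 1467
Selection 15: 1467 + 195 = 1662
Selection 16: 1662 + 195 = 1857

3313, 3508, 3703, 3898, 4093, 4288, 102, 297, 492, 687, 882, 1077, 1272, 1467, 1662, 1857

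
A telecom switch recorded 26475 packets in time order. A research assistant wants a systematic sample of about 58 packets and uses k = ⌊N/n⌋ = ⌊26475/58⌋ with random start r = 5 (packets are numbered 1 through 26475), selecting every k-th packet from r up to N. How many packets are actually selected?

59

k = ⌊26475/58⌋ = 456
Achieved size = ⌊(26475 − 5)/456⌋ + 1 = ⌊26470/456⌋ + 1 = 58 + 1 = 59
(last selection: 5 + 58×456 = 26453 ≤ 26475; next would be 26909 > 26475)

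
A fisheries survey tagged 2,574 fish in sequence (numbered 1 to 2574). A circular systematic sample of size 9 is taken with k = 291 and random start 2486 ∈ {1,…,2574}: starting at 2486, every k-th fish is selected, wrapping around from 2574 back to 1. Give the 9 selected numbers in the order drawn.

Selection 1: 2486
Selection 2: 2486 + 291 = 2777 → 2777 − 2574 = 203
Selection 3: 203 + 291 = 494
Selection 4: 494 + 291 = 785
Selection 5: 785 + 291 = 1076
Selection 6: 1076 + 291 = 1367
Selection 7: 1367 + 291 = 1658
Selection 8: 1658 + 291 = 1949
Selection 9: 1949 + 291 = 2240

2486, 203, 494, 785, 1076, 1367, 1658, 1949, 2240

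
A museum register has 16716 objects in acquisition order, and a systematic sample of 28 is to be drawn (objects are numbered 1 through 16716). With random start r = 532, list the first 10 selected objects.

532, 1129, 1726, 2323, 2920, 3517, 4114, 4711, 5308, 5905

k = N/n = 16716/28 = 597
object 1: 532
object 2: 532 + 597 = 1129
object 3: 1129 + 597 = 1726
object 4: 1726 + 597 = 2323
object 5: 2323 + 597 = 2920
object 6: 2920 + 597 = 3517
object 7: 3517 + 597 = 4114
object 8: 4114 + 597 = 4711
object 9: 4711 + 597 = 5308
object 10: 5308 + 597 = 5905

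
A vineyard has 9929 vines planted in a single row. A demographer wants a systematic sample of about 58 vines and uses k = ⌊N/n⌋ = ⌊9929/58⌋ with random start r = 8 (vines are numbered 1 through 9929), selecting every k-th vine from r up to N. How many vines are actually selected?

59

k = ⌊9929/58⌋ = 171
Achieved size = ⌊(9929 − 8)/171⌋ + 1 = ⌊9921/171⌋ + 1 = 58 + 1 = 59
(last selection: 8 + 58×171 = 9926 ≤ 9929; next would be 10097 > 9929)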